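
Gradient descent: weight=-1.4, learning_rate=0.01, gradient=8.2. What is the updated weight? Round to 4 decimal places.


w_new = w_old - lr * gradient
= -1.4 - 0.01 * 8.2
= -1.4 - (0.082)
= -1.4820

-1.4820


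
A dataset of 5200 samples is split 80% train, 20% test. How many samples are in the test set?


Train samples = 5200 * 80% = 4160
Test samples = 5200 - 4160
= 1040

1040


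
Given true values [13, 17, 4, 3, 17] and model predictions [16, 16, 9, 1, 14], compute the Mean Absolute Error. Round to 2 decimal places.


Absolute errors: [3, 1, 5, 2, 3]
Sum of absolute errors = 14
MAE = 14 / 5 = 2.80

2.80


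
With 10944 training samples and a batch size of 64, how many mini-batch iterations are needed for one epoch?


Iterations per epoch = dataset_size / batch_size
= 10944 / 64
= 171

171


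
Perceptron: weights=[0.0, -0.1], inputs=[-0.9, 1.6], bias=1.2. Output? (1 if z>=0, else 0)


z = w . x + b
= 0.0*-0.9 + -0.1*1.6 + 1.2
= -0.0 + -0.16 + 1.2
= -0.16 + 1.2
= 1.04
Since z = 1.04 >= 0, output = 1

1


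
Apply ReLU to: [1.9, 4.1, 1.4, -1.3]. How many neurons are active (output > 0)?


ReLU(x) = max(0, x) for each element:
ReLU(1.9) = 1.9
ReLU(4.1) = 4.1
ReLU(1.4) = 1.4
ReLU(-1.3) = 0
Active neurons (>0): 3

3


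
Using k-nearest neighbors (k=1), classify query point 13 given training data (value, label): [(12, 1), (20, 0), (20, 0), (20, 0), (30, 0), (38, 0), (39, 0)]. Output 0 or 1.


Distances from query 13:
Point 12 (class 1): distance = 1
K=1 nearest neighbors: classes = [1]
Votes for class 1: 1 / 1
Majority vote => class 1

1


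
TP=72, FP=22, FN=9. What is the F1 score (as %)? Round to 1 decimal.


Precision = TP / (TP + FP) = 72 / 94 = 0.766
Recall = TP / (TP + FN) = 72 / 81 = 0.8889
F1 = 2 * P * R / (P + R)
= 2 * 0.766 * 0.8889 / (0.766 + 0.8889)
= 1.3617 / 1.6548
= 0.8229
As percentage: 82.3%

82.3


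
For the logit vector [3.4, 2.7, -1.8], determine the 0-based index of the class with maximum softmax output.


Softmax is a monotonic transformation, so it preserves the argmax.
We need to find the index of the maximum logit.
Index 0: 3.4
Index 1: 2.7
Index 2: -1.8
Maximum logit = 3.4 at index 0

0


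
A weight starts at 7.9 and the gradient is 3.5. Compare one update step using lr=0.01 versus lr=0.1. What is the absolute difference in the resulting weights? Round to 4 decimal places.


With lr=0.01: w_new = 7.9 - 0.01 * 3.5 = 7.865
With lr=0.1: w_new = 7.9 - 0.1 * 3.5 = 7.55
Absolute difference = |7.865 - 7.55|
= 0.3150

0.3150


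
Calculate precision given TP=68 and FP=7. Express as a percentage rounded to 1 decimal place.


Precision = TP / (TP + FP) * 100
= 68 / (68 + 7)
= 68 / 75
= 0.9067
= 90.7%

90.7


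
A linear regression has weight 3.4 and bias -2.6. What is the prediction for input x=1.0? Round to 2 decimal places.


y = 3.4 * 1.0 + (-2.6)
= 3.4 + (-2.6)
= 0.80

0.80


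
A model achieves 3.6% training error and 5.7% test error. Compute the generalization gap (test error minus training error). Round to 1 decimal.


Generalization gap = test_error - train_error
= 5.7 - 3.6
= 2.1%
A moderate gap.

2.1


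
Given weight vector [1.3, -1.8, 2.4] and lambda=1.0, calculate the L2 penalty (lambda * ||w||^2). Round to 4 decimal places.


Squaring each weight:
1.3^2 = 1.69
(-1.8)^2 = 3.24
2.4^2 = 5.76
Sum of squares = 10.69
Penalty = 1.0 * 10.69 = 10.6900

10.6900


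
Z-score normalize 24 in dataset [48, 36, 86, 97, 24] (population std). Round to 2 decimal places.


Mean = (48 + 36 + 86 + 97 + 24) / 5 = 58.2
Variance = sum((x_i - mean)^2) / n = 808.96
Std = sqrt(808.96) = 28.4422
Z = (x - mean) / std
= (24 - 58.2) / 28.4422
= -34.2 / 28.4422
= -1.20

-1.20


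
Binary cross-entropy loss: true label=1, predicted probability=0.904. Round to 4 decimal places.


For y=1: Loss = -log(p)
= -log(0.904)
= -(-0.1009)
= 0.1009

0.1009


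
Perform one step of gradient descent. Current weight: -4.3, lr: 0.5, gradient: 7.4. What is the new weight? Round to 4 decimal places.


w_new = w_old - lr * gradient
= -4.3 - 0.5 * 7.4
= -4.3 - (3.7)
= -8.0000

-8.0000


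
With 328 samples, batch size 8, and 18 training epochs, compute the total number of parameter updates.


Iterations per epoch = 328 / 8 = 41
Total updates = iterations_per_epoch * epochs
= 41 * 18
= 738

738


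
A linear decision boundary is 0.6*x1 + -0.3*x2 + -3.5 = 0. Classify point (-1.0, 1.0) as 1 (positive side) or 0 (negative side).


Compute 0.6 * -1.0 + -0.3 * 1.0 + -3.5
= -0.6 + -0.3 + -3.5
= -4.4
Since -4.4 < 0, the point is on the negative side.

0


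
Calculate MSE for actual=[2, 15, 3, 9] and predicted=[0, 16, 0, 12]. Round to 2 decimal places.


Differences: [2, -1, 3, -3]
Squared errors: [4, 1, 9, 9]
Sum of squared errors = 23
MSE = 23 / 4 = 5.75

5.75


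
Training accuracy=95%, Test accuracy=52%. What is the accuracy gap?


Gap = train_accuracy - test_accuracy
= 95 - 52
= 43%
This large gap strongly indicates overfitting.

43


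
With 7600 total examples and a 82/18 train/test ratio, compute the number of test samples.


Train samples = 7600 * 82% = 6232
Test samples = 7600 - 6232
= 1368

1368


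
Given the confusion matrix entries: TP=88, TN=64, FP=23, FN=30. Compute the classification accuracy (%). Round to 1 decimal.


Accuracy = (TP + TN) / (TP + TN + FP + FN) * 100
= (88 + 64) / (88 + 64 + 23 + 30)
= 152 / 205
= 0.7415
= 74.1%

74.1


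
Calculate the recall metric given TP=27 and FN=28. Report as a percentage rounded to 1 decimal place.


Recall = TP / (TP + FN) * 100
= 27 / (27 + 28)
= 27 / 55
= 0.4909
= 49.1%

49.1


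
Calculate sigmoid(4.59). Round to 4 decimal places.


sigmoid(z) = 1 / (1 + exp(-z))
exp(-(4.59)) = exp(-4.59) = 0.0102
1 + 0.0102 = 1.0102
1 / 1.0102 = 0.9899

0.9899


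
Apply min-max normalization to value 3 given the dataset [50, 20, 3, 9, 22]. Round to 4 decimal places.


Min = 3, Max = 50
Range = 50 - 3 = 47
Scaled = (x - min) / (max - min)
= (3 - 3) / 47
= 0 / 47
= 0.0000

0.0000


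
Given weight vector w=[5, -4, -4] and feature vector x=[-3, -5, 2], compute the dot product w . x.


Element-wise products:
5 * -3 = -15
-4 * -5 = 20
-4 * 2 = -8
Sum = -15 + 20 + -8
= -3

-3


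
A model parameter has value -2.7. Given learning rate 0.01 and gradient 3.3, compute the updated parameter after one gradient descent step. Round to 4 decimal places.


w_new = w_old - lr * gradient
= -2.7 - 0.01 * 3.3
= -2.7 - (0.033)
= -2.7330

-2.7330


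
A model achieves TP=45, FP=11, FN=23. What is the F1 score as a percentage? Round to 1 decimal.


Precision = TP / (TP + FP) = 45 / 56 = 0.8036
Recall = TP / (TP + FN) = 45 / 68 = 0.6618
F1 = 2 * P * R / (P + R)
= 2 * 0.8036 * 0.6618 / (0.8036 + 0.6618)
= 1.0636 / 1.4653
= 0.7258
As percentage: 72.6%

72.6


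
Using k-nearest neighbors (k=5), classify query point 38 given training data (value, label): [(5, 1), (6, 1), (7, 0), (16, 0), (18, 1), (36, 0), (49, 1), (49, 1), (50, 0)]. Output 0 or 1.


Distances from query 38:
Point 36 (class 0): distance = 2
Point 49 (class 1): distance = 11
Point 49 (class 1): distance = 11
Point 50 (class 0): distance = 12
Point 18 (class 1): distance = 20
K=5 nearest neighbors: classes = [0, 1, 1, 0, 1]
Votes for class 1: 3 / 5
Majority vote => class 1

1


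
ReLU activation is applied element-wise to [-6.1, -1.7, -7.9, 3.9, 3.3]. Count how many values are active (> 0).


ReLU(x) = max(0, x) for each element:
ReLU(-6.1) = 0
ReLU(-1.7) = 0
ReLU(-7.9) = 0
ReLU(3.9) = 3.9
ReLU(3.3) = 3.3
Active neurons (>0): 2

2


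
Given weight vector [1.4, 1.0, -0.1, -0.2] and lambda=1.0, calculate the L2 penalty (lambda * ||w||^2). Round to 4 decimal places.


Squaring each weight:
1.4^2 = 1.96
1.0^2 = 1.0
(-0.1)^2 = 0.01
(-0.2)^2 = 0.04
Sum of squares = 3.01
Penalty = 1.0 * 3.01 = 3.0100

3.0100


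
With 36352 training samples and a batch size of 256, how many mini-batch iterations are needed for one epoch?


Iterations per epoch = dataset_size / batch_size
= 36352 / 256
= 142

142


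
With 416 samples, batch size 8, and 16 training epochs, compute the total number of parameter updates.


Iterations per epoch = 416 / 8 = 52
Total updates = iterations_per_epoch * epochs
= 52 * 16
= 832

832


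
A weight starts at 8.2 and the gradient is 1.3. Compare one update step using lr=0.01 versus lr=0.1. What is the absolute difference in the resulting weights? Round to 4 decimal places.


With lr=0.01: w_new = 8.2 - 0.01 * 1.3 = 8.187
With lr=0.1: w_new = 8.2 - 0.1 * 1.3 = 8.07
Absolute difference = |8.187 - 8.07|
= 0.1170

0.1170


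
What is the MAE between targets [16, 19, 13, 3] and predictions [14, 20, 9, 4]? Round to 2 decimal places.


Absolute errors: [2, 1, 4, 1]
Sum of absolute errors = 8
MAE = 8 / 4 = 2.00

2.00


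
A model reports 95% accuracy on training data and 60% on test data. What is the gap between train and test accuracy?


Gap = train_accuracy - test_accuracy
= 95 - 60
= 35%
This large gap strongly indicates overfitting.

35


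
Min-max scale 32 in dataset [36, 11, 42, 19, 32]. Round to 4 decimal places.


Min = 11, Max = 42
Range = 42 - 11 = 31
Scaled = (x - min) / (max - min)
= (32 - 11) / 31
= 21 / 31
= 0.6774

0.6774


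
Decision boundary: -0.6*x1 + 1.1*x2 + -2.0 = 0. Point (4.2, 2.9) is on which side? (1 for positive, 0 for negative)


Compute -0.6 * 4.2 + 1.1 * 2.9 + -2.0
= -2.52 + 3.19 + -2.0
= -1.33
Since -1.33 < 0, the point is on the negative side.

0


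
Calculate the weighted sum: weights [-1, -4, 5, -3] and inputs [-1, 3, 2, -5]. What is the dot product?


Element-wise products:
-1 * -1 = 1
-4 * 3 = -12
5 * 2 = 10
-3 * -5 = 15
Sum = 1 + -12 + 10 + 15
= 14

14


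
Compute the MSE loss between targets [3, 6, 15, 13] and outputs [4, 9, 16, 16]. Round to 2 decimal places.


Differences: [-1, -3, -1, -3]
Squared errors: [1, 9, 1, 9]
Sum of squared errors = 20
MSE = 20 / 4 = 5.00

5.00


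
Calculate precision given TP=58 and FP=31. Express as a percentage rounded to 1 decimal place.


Precision = TP / (TP + FP) * 100
= 58 / (58 + 31)
= 58 / 89
= 0.6517
= 65.2%

65.2


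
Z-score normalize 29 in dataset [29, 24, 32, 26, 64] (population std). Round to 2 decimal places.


Mean = (29 + 24 + 32 + 26 + 64) / 5 = 35.0
Variance = sum((x_i - mean)^2) / n = 217.6
Std = sqrt(217.6) = 14.7513
Z = (x - mean) / std
= (29 - 35.0) / 14.7513
= -6.0 / 14.7513
= -0.41

-0.41


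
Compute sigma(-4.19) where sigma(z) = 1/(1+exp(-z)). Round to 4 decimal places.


sigmoid(z) = 1 / (1 + exp(-z))
exp(-(-4.19)) = exp(4.19) = 66.0228
1 + 66.0228 = 67.0228
1 / 67.0228 = 0.0149

0.0149


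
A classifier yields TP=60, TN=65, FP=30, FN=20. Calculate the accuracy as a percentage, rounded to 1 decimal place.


Accuracy = (TP + TN) / (TP + TN + FP + FN) * 100
= (60 + 65) / (60 + 65 + 30 + 20)
= 125 / 175
= 0.7143
= 71.4%

71.4


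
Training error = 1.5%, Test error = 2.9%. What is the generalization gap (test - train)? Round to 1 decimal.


Generalization gap = test_error - train_error
= 2.9 - 1.5
= 1.4%
A small gap suggests good generalization.

1.4


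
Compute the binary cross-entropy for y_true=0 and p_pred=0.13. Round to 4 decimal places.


For y=0: Loss = -log(1-p)
= -log(1 - 0.13)
= -log(0.87)
= -(-0.1393)
= 0.1393

0.1393


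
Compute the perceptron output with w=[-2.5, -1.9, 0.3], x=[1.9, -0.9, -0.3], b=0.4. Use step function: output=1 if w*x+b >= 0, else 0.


z = w . x + b
= -2.5*1.9 + -1.9*-0.9 + 0.3*-0.3 + 0.4
= -4.75 + 1.71 + -0.09 + 0.4
= -3.13 + 0.4
= -2.73
Since z = -2.73 < 0, output = 0

0


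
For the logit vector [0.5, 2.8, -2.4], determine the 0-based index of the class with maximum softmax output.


Softmax is a monotonic transformation, so it preserves the argmax.
We need to find the index of the maximum logit.
Index 0: 0.5
Index 1: 2.8
Index 2: -2.4
Maximum logit = 2.8 at index 1

1


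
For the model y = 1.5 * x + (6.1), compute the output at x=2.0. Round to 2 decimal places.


y = 1.5 * 2.0 + (6.1)
= 3.0 + (6.1)
= 9.10

9.10


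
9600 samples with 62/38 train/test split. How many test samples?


Train samples = 9600 * 62% = 5952
Test samples = 9600 - 5952
= 3648

3648


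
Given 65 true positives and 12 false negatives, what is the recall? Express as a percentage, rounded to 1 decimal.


Recall = TP / (TP + FN) * 100
= 65 / (65 + 12)
= 65 / 77
= 0.8442
= 84.4%

84.4


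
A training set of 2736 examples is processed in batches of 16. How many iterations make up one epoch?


Iterations per epoch = dataset_size / batch_size
= 2736 / 16
= 171

171


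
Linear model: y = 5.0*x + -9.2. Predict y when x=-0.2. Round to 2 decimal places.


y = 5.0 * -0.2 + (-9.2)
= -1.0 + (-9.2)
= -10.20

-10.20


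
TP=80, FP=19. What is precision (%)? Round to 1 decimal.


Precision = TP / (TP + FP) * 100
= 80 / (80 + 19)
= 80 / 99
= 0.8081
= 80.8%

80.8


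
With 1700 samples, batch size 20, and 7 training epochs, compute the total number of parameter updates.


Iterations per epoch = 1700 / 20 = 85
Total updates = iterations_per_epoch * epochs
= 85 * 7
= 595

595


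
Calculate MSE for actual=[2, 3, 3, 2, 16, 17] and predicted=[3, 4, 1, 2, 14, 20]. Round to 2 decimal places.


Differences: [-1, -1, 2, 0, 2, -3]
Squared errors: [1, 1, 4, 0, 4, 9]
Sum of squared errors = 19
MSE = 19 / 6 = 3.17

3.17


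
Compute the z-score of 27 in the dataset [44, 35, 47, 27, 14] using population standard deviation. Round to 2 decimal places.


Mean = (44 + 35 + 47 + 27 + 14) / 5 = 33.4
Variance = sum((x_i - mean)^2) / n = 143.44
Std = sqrt(143.44) = 11.9766
Z = (x - mean) / std
= (27 - 33.4) / 11.9766
= -6.4 / 11.9766
= -0.53

-0.53


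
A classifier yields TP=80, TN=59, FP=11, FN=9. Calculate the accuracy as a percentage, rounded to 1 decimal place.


Accuracy = (TP + TN) / (TP + TN + FP + FN) * 100
= (80 + 59) / (80 + 59 + 11 + 9)
= 139 / 159
= 0.8742
= 87.4%

87.4


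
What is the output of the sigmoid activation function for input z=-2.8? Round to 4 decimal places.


sigmoid(z) = 1 / (1 + exp(-z))
exp(-(-2.8)) = exp(2.8) = 16.4446
1 + 16.4446 = 17.4446
1 / 17.4446 = 0.0573

0.0573


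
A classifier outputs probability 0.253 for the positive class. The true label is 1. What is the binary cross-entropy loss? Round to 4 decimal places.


For y=1: Loss = -log(p)
= -log(0.253)
= -(-1.3744)
= 1.3744

1.3744


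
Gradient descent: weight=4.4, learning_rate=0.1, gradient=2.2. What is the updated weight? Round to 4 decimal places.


w_new = w_old - lr * gradient
= 4.4 - 0.1 * 2.2
= 4.4 - (0.22)
= 4.1800

4.1800


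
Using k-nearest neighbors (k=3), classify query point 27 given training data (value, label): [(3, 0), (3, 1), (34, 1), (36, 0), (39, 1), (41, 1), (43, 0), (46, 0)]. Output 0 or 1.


Distances from query 27:
Point 34 (class 1): distance = 7
Point 36 (class 0): distance = 9
Point 39 (class 1): distance = 12
K=3 nearest neighbors: classes = [1, 0, 1]
Votes for class 1: 2 / 3
Majority vote => class 1

1


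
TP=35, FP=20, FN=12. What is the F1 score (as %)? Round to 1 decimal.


Precision = TP / (TP + FP) = 35 / 55 = 0.6364
Recall = TP / (TP + FN) = 35 / 47 = 0.7447
F1 = 2 * P * R / (P + R)
= 2 * 0.6364 * 0.7447 / (0.6364 + 0.7447)
= 0.9478 / 1.381
= 0.6863
As percentage: 68.6%

68.6


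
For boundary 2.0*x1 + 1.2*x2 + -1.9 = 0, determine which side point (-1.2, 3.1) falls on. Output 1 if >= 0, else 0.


Compute 2.0 * -1.2 + 1.2 * 3.1 + -1.9
= -2.4 + 3.72 + -1.9
= -0.58
Since -0.58 < 0, the point is on the negative side.

0


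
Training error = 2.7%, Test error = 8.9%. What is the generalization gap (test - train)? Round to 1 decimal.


Generalization gap = test_error - train_error
= 8.9 - 2.7
= 6.2%
A moderate gap.

6.2


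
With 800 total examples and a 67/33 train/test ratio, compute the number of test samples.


Train samples = 800 * 67% = 536
Test samples = 800 - 536
= 264

264


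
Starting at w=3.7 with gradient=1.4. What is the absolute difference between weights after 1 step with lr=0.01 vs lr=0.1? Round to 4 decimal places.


With lr=0.01: w_new = 3.7 - 0.01 * 1.4 = 3.686
With lr=0.1: w_new = 3.7 - 0.1 * 1.4 = 3.56
Absolute difference = |3.686 - 3.56|
= 0.1260

0.1260


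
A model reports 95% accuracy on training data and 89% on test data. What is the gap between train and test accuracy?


Gap = train_accuracy - test_accuracy
= 95 - 89
= 6%
This moderate gap may indicate mild overfitting.

6


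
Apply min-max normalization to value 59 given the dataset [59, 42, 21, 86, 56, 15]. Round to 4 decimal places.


Min = 15, Max = 86
Range = 86 - 15 = 71
Scaled = (x - min) / (max - min)
= (59 - 15) / 71
= 44 / 71
= 0.6197

0.6197


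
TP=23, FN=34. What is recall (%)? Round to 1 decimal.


Recall = TP / (TP + FN) * 100
= 23 / (23 + 34)
= 23 / 57
= 0.4035
= 40.4%

40.4


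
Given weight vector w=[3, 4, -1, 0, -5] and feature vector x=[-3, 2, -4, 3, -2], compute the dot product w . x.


Element-wise products:
3 * -3 = -9
4 * 2 = 8
-1 * -4 = 4
0 * 3 = 0
-5 * -2 = 10
Sum = -9 + 8 + 4 + 0 + 10
= 13

13


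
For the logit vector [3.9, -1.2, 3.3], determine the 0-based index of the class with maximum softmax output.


Softmax is a monotonic transformation, so it preserves the argmax.
We need to find the index of the maximum logit.
Index 0: 3.9
Index 1: -1.2
Index 2: 3.3
Maximum logit = 3.9 at index 0

0


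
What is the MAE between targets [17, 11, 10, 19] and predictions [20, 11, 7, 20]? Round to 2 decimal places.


Absolute errors: [3, 0, 3, 1]
Sum of absolute errors = 7
MAE = 7 / 4 = 1.75

1.75


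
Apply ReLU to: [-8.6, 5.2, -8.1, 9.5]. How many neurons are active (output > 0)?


ReLU(x) = max(0, x) for each element:
ReLU(-8.6) = 0
ReLU(5.2) = 5.2
ReLU(-8.1) = 0
ReLU(9.5) = 9.5
Active neurons (>0): 2

2


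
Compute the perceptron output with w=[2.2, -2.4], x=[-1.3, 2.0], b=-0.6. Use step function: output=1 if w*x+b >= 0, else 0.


z = w . x + b
= 2.2*-1.3 + -2.4*2.0 + -0.6
= -2.86 + -4.8 + -0.6
= -7.66 + -0.6
= -8.26
Since z = -8.26 < 0, output = 0

0


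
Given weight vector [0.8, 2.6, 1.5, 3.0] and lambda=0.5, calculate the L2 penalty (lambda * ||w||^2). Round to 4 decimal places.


Squaring each weight:
0.8^2 = 0.64
2.6^2 = 6.76
1.5^2 = 2.25
3.0^2 = 9.0
Sum of squares = 18.65
Penalty = 0.5 * 18.65 = 9.3250

9.3250


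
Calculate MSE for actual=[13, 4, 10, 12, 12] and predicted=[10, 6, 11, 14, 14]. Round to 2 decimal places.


Differences: [3, -2, -1, -2, -2]
Squared errors: [9, 4, 1, 4, 4]
Sum of squared errors = 22
MSE = 22 / 5 = 4.40

4.40


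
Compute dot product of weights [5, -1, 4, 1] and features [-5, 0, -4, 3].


Element-wise products:
5 * -5 = -25
-1 * 0 = 0
4 * -4 = -16
1 * 3 = 3
Sum = -25 + 0 + -16 + 3
= -38

-38


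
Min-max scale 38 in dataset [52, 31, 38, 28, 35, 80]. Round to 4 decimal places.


Min = 28, Max = 80
Range = 80 - 28 = 52
Scaled = (x - min) / (max - min)
= (38 - 28) / 52
= 10 / 52
= 0.1923

0.1923


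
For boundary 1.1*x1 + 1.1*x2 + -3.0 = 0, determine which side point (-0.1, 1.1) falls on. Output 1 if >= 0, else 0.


Compute 1.1 * -0.1 + 1.1 * 1.1 + -3.0
= -0.11 + 1.21 + -3.0
= -1.9
Since -1.9 < 0, the point is on the negative side.

0


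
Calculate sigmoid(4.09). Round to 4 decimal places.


sigmoid(z) = 1 / (1 + exp(-z))
exp(-(4.09)) = exp(-4.09) = 0.0167
1 + 0.0167 = 1.0167
1 / 1.0167 = 0.9835

0.9835


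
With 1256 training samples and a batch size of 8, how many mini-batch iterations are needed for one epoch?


Iterations per epoch = dataset_size / batch_size
= 1256 / 8
= 157

157


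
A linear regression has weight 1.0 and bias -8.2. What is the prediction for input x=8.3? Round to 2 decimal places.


y = 1.0 * 8.3 + (-8.2)
= 8.3 + (-8.2)
= 0.10

0.10


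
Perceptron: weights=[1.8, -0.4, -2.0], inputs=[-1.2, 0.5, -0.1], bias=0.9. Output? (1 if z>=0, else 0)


z = w . x + b
= 1.8*-1.2 + -0.4*0.5 + -2.0*-0.1 + 0.9
= -2.16 + -0.2 + 0.2 + 0.9
= -2.16 + 0.9
= -1.26
Since z = -1.26 < 0, output = 0

0


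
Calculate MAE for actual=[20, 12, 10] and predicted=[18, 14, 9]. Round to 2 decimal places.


Absolute errors: [2, 2, 1]
Sum of absolute errors = 5
MAE = 5 / 3 = 1.67

1.67


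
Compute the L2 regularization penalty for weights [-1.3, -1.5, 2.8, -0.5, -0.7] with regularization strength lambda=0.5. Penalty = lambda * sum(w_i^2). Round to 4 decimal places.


Squaring each weight:
(-1.3)^2 = 1.69
(-1.5)^2 = 2.25
2.8^2 = 7.84
(-0.5)^2 = 0.25
(-0.7)^2 = 0.49
Sum of squares = 12.52
Penalty = 0.5 * 12.52 = 6.2600

6.2600


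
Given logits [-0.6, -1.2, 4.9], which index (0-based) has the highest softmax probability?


Softmax is a monotonic transformation, so it preserves the argmax.
We need to find the index of the maximum logit.
Index 0: -0.6
Index 1: -1.2
Index 2: 4.9
Maximum logit = 4.9 at index 2

2


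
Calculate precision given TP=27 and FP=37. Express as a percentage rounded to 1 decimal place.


Precision = TP / (TP + FP) * 100
= 27 / (27 + 37)
= 27 / 64
= 0.4219
= 42.2%

42.2


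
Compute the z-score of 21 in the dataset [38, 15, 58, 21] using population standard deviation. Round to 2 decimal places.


Mean = (38 + 15 + 58 + 21) / 4 = 33.0
Variance = sum((x_i - mean)^2) / n = 279.5
Std = sqrt(279.5) = 16.7183
Z = (x - mean) / std
= (21 - 33.0) / 16.7183
= -12.0 / 16.7183
= -0.72

-0.72


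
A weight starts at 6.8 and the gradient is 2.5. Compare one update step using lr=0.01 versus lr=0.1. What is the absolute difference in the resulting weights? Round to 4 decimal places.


With lr=0.01: w_new = 6.8 - 0.01 * 2.5 = 6.775
With lr=0.1: w_new = 6.8 - 0.1 * 2.5 = 6.55
Absolute difference = |6.775 - 6.55|
= 0.2250

0.2250


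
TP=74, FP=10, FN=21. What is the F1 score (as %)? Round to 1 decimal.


Precision = TP / (TP + FP) = 74 / 84 = 0.881
Recall = TP / (TP + FN) = 74 / 95 = 0.7789
F1 = 2 * P * R / (P + R)
= 2 * 0.881 * 0.7789 / (0.881 + 0.7789)
= 1.3724 / 1.6599
= 0.8268
As percentage: 82.7%

82.7


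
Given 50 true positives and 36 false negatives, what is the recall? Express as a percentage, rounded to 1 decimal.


Recall = TP / (TP + FN) * 100
= 50 / (50 + 36)
= 50 / 86
= 0.5814
= 58.1%

58.1


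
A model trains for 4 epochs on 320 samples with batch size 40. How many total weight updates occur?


Iterations per epoch = 320 / 40 = 8
Total updates = iterations_per_epoch * epochs
= 8 * 4
= 32

32


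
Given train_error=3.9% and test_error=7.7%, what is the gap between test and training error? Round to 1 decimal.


Generalization gap = test_error - train_error
= 7.7 - 3.9
= 3.8%
A moderate gap.

3.8


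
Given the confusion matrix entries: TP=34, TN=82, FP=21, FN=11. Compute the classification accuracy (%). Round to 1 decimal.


Accuracy = (TP + TN) / (TP + TN + FP + FN) * 100
= (34 + 82) / (34 + 82 + 21 + 11)
= 116 / 148
= 0.7838
= 78.4%

78.4


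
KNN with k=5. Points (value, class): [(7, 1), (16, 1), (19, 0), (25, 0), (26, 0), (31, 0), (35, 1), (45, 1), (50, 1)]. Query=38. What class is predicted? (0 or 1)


Distances from query 38:
Point 35 (class 1): distance = 3
Point 31 (class 0): distance = 7
Point 45 (class 1): distance = 7
Point 26 (class 0): distance = 12
Point 50 (class 1): distance = 12
K=5 nearest neighbors: classes = [1, 0, 1, 0, 1]
Votes for class 1: 3 / 5
Majority vote => class 1

1


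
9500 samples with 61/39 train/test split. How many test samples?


Train samples = 9500 * 61% = 5795
Test samples = 9500 - 5795
= 3705

3705


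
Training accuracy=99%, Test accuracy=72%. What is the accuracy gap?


Gap = train_accuracy - test_accuracy
= 99 - 72
= 27%
This large gap strongly indicates overfitting.

27


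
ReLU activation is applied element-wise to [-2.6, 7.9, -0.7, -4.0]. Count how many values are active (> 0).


ReLU(x) = max(0, x) for each element:
ReLU(-2.6) = 0
ReLU(7.9) = 7.9
ReLU(-0.7) = 0
ReLU(-4.0) = 0
Active neurons (>0): 1

1


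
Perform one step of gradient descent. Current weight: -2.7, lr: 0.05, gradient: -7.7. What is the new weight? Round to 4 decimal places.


w_new = w_old - lr * gradient
= -2.7 - 0.05 * -7.7
= -2.7 - (-0.385)
= -2.3150

-2.3150


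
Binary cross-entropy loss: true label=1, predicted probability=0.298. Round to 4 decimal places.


For y=1: Loss = -log(p)
= -log(0.298)
= -(-1.2107)
= 1.2107

1.2107


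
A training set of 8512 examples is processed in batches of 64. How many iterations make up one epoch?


Iterations per epoch = dataset_size / batch_size
= 8512 / 64
= 133

133


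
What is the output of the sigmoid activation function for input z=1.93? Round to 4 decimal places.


sigmoid(z) = 1 / (1 + exp(-z))
exp(-(1.93)) = exp(-1.93) = 0.1451
1 + 0.1451 = 1.1451
1 / 1.1451 = 0.8732

0.8732


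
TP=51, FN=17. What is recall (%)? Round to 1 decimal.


Recall = TP / (TP + FN) * 100
= 51 / (51 + 17)
= 51 / 68
= 0.75
= 75.0%

75.0


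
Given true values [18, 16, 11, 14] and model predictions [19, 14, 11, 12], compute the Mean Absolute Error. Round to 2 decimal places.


Absolute errors: [1, 2, 0, 2]
Sum of absolute errors = 5
MAE = 5 / 4 = 1.25

1.25


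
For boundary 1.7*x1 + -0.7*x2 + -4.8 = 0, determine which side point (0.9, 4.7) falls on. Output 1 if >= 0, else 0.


Compute 1.7 * 0.9 + -0.7 * 4.7 + -4.8
= 1.53 + -3.29 + -4.8
= -6.56
Since -6.56 < 0, the point is on the negative side.

0


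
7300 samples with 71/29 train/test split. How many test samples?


Train samples = 7300 * 71% = 5183
Test samples = 7300 - 5183
= 2117

2117


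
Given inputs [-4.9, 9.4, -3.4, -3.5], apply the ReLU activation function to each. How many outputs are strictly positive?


ReLU(x) = max(0, x) for each element:
ReLU(-4.9) = 0
ReLU(9.4) = 9.4
ReLU(-3.4) = 0
ReLU(-3.5) = 0
Active neurons (>0): 1

1


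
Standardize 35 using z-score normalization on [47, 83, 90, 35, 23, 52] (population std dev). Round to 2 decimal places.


Mean = (47 + 83 + 90 + 35 + 23 + 52) / 6 = 55.0
Variance = sum((x_i - mean)^2) / n = 584.3333
Std = sqrt(584.3333) = 24.173
Z = (x - mean) / std
= (35 - 55.0) / 24.173
= -20.0 / 24.173
= -0.83

-0.83


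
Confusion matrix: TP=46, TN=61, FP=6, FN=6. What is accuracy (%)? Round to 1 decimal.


Accuracy = (TP + TN) / (TP + TN + FP + FN) * 100
= (46 + 61) / (46 + 61 + 6 + 6)
= 107 / 119
= 0.8992
= 89.9%

89.9


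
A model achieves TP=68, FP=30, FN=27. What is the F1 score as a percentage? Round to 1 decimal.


Precision = TP / (TP + FP) = 68 / 98 = 0.6939
Recall = TP / (TP + FN) = 68 / 95 = 0.7158
F1 = 2 * P * R / (P + R)
= 2 * 0.6939 * 0.7158 / (0.6939 + 0.7158)
= 0.9933 / 1.4097
= 0.7047
As percentage: 70.5%

70.5


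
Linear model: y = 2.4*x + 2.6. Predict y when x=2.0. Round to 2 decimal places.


y = 2.4 * 2.0 + (2.6)
= 4.8 + (2.6)
= 7.40

7.40


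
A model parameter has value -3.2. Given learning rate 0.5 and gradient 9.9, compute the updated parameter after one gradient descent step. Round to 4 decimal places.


w_new = w_old - lr * gradient
= -3.2 - 0.5 * 9.9
= -3.2 - (4.95)
= -8.1500

-8.1500


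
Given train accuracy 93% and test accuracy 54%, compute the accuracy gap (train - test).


Gap = train_accuracy - test_accuracy
= 93 - 54
= 39%
This large gap strongly indicates overfitting.

39


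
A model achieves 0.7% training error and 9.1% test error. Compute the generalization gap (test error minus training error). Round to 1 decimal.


Generalization gap = test_error - train_error
= 9.1 - 0.7
= 8.4%
A moderate gap.

8.4


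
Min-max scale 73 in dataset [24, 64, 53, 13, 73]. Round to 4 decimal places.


Min = 13, Max = 73
Range = 73 - 13 = 60
Scaled = (x - min) / (max - min)
= (73 - 13) / 60
= 60 / 60
= 1.0000

1.0000


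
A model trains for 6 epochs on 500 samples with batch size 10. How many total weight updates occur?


Iterations per epoch = 500 / 10 = 50
Total updates = iterations_per_epoch * epochs
= 50 * 6
= 300

300


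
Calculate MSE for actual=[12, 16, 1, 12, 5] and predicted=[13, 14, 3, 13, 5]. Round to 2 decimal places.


Differences: [-1, 2, -2, -1, 0]
Squared errors: [1, 4, 4, 1, 0]
Sum of squared errors = 10
MSE = 10 / 5 = 2.00

2.00


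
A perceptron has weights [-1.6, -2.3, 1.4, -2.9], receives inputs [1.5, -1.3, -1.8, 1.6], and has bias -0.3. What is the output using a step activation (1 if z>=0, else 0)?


z = w . x + b
= -1.6*1.5 + -2.3*-1.3 + 1.4*-1.8 + -2.9*1.6 + -0.3
= -2.4 + 2.99 + -2.52 + -4.64 + -0.3
= -6.57 + -0.3
= -6.87
Since z = -6.87 < 0, output = 0

0


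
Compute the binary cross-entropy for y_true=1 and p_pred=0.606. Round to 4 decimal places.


For y=1: Loss = -log(p)
= -log(0.606)
= -(-0.5009)
= 0.5009

0.5009


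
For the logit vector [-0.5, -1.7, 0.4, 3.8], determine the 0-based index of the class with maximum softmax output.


Softmax is a monotonic transformation, so it preserves the argmax.
We need to find the index of the maximum logit.
Index 0: -0.5
Index 1: -1.7
Index 2: 0.4
Index 3: 3.8
Maximum logit = 3.8 at index 3

3


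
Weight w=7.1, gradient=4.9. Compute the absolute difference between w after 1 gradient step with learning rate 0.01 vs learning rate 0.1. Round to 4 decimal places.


With lr=0.01: w_new = 7.1 - 0.01 * 4.9 = 7.051
With lr=0.1: w_new = 7.1 - 0.1 * 4.9 = 6.61
Absolute difference = |7.051 - 6.61|
= 0.4410

0.4410


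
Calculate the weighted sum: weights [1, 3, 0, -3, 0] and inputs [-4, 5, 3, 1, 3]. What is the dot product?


Element-wise products:
1 * -4 = -4
3 * 5 = 15
0 * 3 = 0
-3 * 1 = -3
0 * 3 = 0
Sum = -4 + 15 + 0 + -3 + 0
= 8

8


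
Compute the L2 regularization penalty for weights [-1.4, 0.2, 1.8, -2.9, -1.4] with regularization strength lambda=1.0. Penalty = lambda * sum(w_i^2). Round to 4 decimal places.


Squaring each weight:
(-1.4)^2 = 1.96
0.2^2 = 0.04
1.8^2 = 3.24
(-2.9)^2 = 8.41
(-1.4)^2 = 1.96
Sum of squares = 15.61
Penalty = 1.0 * 15.61 = 15.6100

15.6100


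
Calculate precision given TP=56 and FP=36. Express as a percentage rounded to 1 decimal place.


Precision = TP / (TP + FP) * 100
= 56 / (56 + 36)
= 56 / 92
= 0.6087
= 60.9%

60.9


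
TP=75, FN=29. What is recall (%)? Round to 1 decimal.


Recall = TP / (TP + FN) * 100
= 75 / (75 + 29)
= 75 / 104
= 0.7212
= 72.1%

72.1


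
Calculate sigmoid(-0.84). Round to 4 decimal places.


sigmoid(z) = 1 / (1 + exp(-z))
exp(-(-0.84)) = exp(0.84) = 2.3164
1 + 2.3164 = 3.3164
1 / 3.3164 = 0.3015

0.3015


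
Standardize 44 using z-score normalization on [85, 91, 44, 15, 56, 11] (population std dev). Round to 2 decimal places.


Mean = (85 + 91 + 44 + 15 + 56 + 11) / 6 = 50.3333
Variance = sum((x_i - mean)^2) / n = 953.8889
Std = sqrt(953.8889) = 30.8851
Z = (x - mean) / std
= (44 - 50.3333) / 30.8851
= -6.3333 / 30.8851
= -0.21

-0.21


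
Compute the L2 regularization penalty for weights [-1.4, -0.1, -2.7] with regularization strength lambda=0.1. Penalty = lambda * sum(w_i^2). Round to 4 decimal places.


Squaring each weight:
(-1.4)^2 = 1.96
(-0.1)^2 = 0.01
(-2.7)^2 = 7.29
Sum of squares = 9.26
Penalty = 0.1 * 9.26 = 0.9260

0.9260


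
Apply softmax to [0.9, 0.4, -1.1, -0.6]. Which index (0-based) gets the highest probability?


Softmax is a monotonic transformation, so it preserves the argmax.
We need to find the index of the maximum logit.
Index 0: 0.9
Index 1: 0.4
Index 2: -1.1
Index 3: -0.6
Maximum logit = 0.9 at index 0

0


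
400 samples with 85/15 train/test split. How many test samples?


Train samples = 400 * 85% = 340
Test samples = 400 - 340
= 60

60


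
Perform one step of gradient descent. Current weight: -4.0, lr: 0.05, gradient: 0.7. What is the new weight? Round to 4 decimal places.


w_new = w_old - lr * gradient
= -4.0 - 0.05 * 0.7
= -4.0 - (0.035)
= -4.0350

-4.0350


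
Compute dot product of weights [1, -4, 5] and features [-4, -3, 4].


Element-wise products:
1 * -4 = -4
-4 * -3 = 12
5 * 4 = 20
Sum = -4 + 12 + 20
= 28

28


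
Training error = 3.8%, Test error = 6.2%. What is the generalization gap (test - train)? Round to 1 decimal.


Generalization gap = test_error - train_error
= 6.2 - 3.8
= 2.4%
A moderate gap.

2.4


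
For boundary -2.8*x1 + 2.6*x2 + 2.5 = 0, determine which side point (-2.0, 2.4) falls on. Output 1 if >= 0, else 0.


Compute -2.8 * -2.0 + 2.6 * 2.4 + 2.5
= 5.6 + 6.24 + 2.5
= 14.34
Since 14.34 >= 0, the point is on the positive side.

1


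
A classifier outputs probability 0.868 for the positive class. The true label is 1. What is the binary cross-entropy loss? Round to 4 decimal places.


For y=1: Loss = -log(p)
= -log(0.868)
= -(-0.1416)
= 0.1416

0.1416


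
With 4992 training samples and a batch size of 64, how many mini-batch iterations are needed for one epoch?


Iterations per epoch = dataset_size / batch_size
= 4992 / 64
= 78

78


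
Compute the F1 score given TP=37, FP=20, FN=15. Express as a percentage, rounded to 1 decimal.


Precision = TP / (TP + FP) = 37 / 57 = 0.6491
Recall = TP / (TP + FN) = 37 / 52 = 0.7115
F1 = 2 * P * R / (P + R)
= 2 * 0.6491 * 0.7115 / (0.6491 + 0.7115)
= 0.9238 / 1.3607
= 0.6789
As percentage: 67.9%

67.9


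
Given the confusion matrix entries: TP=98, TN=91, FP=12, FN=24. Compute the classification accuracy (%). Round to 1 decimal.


Accuracy = (TP + TN) / (TP + TN + FP + FN) * 100
= (98 + 91) / (98 + 91 + 12 + 24)
= 189 / 225
= 0.84
= 84.0%

84.0


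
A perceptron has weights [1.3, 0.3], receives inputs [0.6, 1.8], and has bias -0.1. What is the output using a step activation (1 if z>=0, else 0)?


z = w . x + b
= 1.3*0.6 + 0.3*1.8 + -0.1
= 0.78 + 0.54 + -0.1
= 1.32 + -0.1
= 1.22
Since z = 1.22 >= 0, output = 1

1


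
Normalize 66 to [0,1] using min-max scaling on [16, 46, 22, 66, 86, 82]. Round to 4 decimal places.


Min = 16, Max = 86
Range = 86 - 16 = 70
Scaled = (x - min) / (max - min)
= (66 - 16) / 70
= 50 / 70
= 0.7143

0.7143


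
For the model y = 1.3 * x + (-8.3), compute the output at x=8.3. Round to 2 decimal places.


y = 1.3 * 8.3 + (-8.3)
= 10.79 + (-8.3)
= 2.49

2.49


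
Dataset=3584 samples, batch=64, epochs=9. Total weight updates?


Iterations per epoch = 3584 / 64 = 56
Total updates = iterations_per_epoch * epochs
= 56 * 9
= 504

504


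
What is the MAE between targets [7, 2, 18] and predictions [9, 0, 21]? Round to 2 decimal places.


Absolute errors: [2, 2, 3]
Sum of absolute errors = 7
MAE = 7 / 3 = 2.33

2.33


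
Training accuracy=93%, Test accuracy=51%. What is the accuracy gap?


Gap = train_accuracy - test_accuracy
= 93 - 51
= 42%
This large gap strongly indicates overfitting.

42


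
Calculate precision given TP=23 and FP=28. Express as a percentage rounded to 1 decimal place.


Precision = TP / (TP + FP) * 100
= 23 / (23 + 28)
= 23 / 51
= 0.451
= 45.1%

45.1


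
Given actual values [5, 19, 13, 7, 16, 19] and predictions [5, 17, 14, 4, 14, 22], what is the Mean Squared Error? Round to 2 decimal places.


Differences: [0, 2, -1, 3, 2, -3]
Squared errors: [0, 4, 1, 9, 4, 9]
Sum of squared errors = 27
MSE = 27 / 6 = 4.50

4.50


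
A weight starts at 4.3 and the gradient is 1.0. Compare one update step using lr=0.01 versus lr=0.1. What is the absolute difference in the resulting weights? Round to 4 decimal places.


With lr=0.01: w_new = 4.3 - 0.01 * 1.0 = 4.29
With lr=0.1: w_new = 4.3 - 0.1 * 1.0 = 4.2
Absolute difference = |4.29 - 4.2|
= 0.0900

0.0900


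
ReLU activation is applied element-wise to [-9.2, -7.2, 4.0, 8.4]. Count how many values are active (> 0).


ReLU(x) = max(0, x) for each element:
ReLU(-9.2) = 0
ReLU(-7.2) = 0
ReLU(4.0) = 4.0
ReLU(8.4) = 8.4
Active neurons (>0): 2

2


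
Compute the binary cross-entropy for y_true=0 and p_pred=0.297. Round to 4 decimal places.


For y=0: Loss = -log(1-p)
= -log(1 - 0.297)
= -log(0.703)
= -(-0.3524)
= 0.3524

0.3524


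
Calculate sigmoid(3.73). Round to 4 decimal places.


sigmoid(z) = 1 / (1 + exp(-z))
exp(-(3.73)) = exp(-3.73) = 0.024
1 + 0.024 = 1.024
1 / 1.024 = 0.9766

0.9766


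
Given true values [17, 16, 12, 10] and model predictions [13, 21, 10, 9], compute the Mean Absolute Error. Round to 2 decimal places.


Absolute errors: [4, 5, 2, 1]
Sum of absolute errors = 12
MAE = 12 / 4 = 3.00

3.00


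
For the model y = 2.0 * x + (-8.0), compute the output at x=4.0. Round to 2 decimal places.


y = 2.0 * 4.0 + (-8.0)
= 8.0 + (-8.0)
= 0.00

0.00


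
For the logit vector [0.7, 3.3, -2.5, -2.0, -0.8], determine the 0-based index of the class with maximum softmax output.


Softmax is a monotonic transformation, so it preserves the argmax.
We need to find the index of the maximum logit.
Index 0: 0.7
Index 1: 3.3
Index 2: -2.5
Index 3: -2.0
Index 4: -0.8
Maximum logit = 3.3 at index 1

1


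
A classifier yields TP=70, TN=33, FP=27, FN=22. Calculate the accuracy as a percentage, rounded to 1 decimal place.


Accuracy = (TP + TN) / (TP + TN + FP + FN) * 100
= (70 + 33) / (70 + 33 + 27 + 22)
= 103 / 152
= 0.6776
= 67.8%

67.8


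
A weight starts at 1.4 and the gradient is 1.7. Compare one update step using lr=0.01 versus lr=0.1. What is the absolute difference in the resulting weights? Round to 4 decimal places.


With lr=0.01: w_new = 1.4 - 0.01 * 1.7 = 1.383
With lr=0.1: w_new = 1.4 - 0.1 * 1.7 = 1.23
Absolute difference = |1.383 - 1.23|
= 0.1530

0.1530


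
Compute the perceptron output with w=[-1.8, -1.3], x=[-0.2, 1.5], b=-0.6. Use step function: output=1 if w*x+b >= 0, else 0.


z = w . x + b
= -1.8*-0.2 + -1.3*1.5 + -0.6
= 0.36 + -1.95 + -0.6
= -1.59 + -0.6
= -2.19
Since z = -2.19 < 0, output = 0

0


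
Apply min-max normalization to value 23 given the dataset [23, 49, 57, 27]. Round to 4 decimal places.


Min = 23, Max = 57
Range = 57 - 23 = 34
Scaled = (x - min) / (max - min)
= (23 - 23) / 34
= 0 / 34
= 0.0000

0.0000


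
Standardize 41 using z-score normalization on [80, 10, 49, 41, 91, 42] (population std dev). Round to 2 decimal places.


Mean = (80 + 10 + 49 + 41 + 91 + 42) / 6 = 52.1667
Variance = sum((x_i - mean)^2) / n = 716.4722
Std = sqrt(716.4722) = 26.767
Z = (x - mean) / std
= (41 - 52.1667) / 26.767
= -11.1667 / 26.767
= -0.42

-0.42


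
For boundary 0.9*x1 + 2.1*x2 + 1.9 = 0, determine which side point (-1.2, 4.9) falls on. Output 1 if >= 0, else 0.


Compute 0.9 * -1.2 + 2.1 * 4.9 + 1.9
= -1.08 + 10.29 + 1.9
= 11.11
Since 11.11 >= 0, the point is on the positive side.

1


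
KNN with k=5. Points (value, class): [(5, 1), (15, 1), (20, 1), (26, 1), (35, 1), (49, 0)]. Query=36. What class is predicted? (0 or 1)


Distances from query 36:
Point 35 (class 1): distance = 1
Point 26 (class 1): distance = 10
Point 49 (class 0): distance = 13
Point 20 (class 1): distance = 16
Point 15 (class 1): distance = 21
K=5 nearest neighbors: classes = [1, 1, 0, 1, 1]
Votes for class 1: 4 / 5
Majority vote => class 1

1


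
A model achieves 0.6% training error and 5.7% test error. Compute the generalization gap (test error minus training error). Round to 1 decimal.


Generalization gap = test_error - train_error
= 5.7 - 0.6
= 5.1%
A moderate gap.

5.1


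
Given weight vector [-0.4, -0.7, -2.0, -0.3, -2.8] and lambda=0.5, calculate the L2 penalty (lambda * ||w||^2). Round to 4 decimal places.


Squaring each weight:
(-0.4)^2 = 0.16
(-0.7)^2 = 0.49
(-2.0)^2 = 4.0
(-0.3)^2 = 0.09
(-2.8)^2 = 7.84
Sum of squares = 12.58
Penalty = 0.5 * 12.58 = 6.2900

6.2900


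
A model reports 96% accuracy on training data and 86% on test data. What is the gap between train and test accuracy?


Gap = train_accuracy - test_accuracy
= 96 - 86
= 10%
This moderate gap may indicate mild overfitting.

10
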